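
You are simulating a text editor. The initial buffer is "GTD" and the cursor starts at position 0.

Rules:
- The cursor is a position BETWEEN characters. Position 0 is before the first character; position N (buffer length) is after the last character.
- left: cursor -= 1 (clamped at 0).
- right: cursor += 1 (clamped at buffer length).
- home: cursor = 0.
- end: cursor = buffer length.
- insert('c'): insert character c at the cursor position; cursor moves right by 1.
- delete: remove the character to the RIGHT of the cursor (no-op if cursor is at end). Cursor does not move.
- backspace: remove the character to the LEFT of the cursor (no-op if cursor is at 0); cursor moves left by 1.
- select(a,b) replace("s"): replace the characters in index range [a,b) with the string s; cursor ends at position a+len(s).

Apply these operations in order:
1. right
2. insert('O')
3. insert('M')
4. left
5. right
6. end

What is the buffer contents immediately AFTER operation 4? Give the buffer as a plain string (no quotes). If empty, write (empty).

After op 1 (right): buf='GTD' cursor=1
After op 2 (insert('O')): buf='GOTD' cursor=2
After op 3 (insert('M')): buf='GOMTD' cursor=3
After op 4 (left): buf='GOMTD' cursor=2

Answer: GOMTD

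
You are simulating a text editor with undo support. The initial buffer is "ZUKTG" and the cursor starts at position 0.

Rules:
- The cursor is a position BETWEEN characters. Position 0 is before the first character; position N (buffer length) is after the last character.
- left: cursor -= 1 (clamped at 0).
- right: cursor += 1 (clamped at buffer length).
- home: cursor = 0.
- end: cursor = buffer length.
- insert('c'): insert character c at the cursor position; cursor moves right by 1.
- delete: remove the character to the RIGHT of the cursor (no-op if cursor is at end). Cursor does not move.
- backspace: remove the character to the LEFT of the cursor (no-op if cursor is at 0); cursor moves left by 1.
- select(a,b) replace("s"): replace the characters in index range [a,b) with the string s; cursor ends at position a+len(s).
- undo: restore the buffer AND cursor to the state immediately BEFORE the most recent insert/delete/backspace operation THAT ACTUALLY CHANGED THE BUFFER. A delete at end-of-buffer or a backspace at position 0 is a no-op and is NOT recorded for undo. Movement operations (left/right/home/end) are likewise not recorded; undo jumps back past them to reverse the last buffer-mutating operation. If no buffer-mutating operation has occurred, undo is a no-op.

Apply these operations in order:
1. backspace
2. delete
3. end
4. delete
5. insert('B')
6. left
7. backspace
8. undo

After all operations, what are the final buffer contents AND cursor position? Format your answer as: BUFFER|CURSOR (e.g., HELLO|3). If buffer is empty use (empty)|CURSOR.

Answer: UKTGB|4

Derivation:
After op 1 (backspace): buf='ZUKTG' cursor=0
After op 2 (delete): buf='UKTG' cursor=0
After op 3 (end): buf='UKTG' cursor=4
After op 4 (delete): buf='UKTG' cursor=4
After op 5 (insert('B')): buf='UKTGB' cursor=5
After op 6 (left): buf='UKTGB' cursor=4
After op 7 (backspace): buf='UKTB' cursor=3
After op 8 (undo): buf='UKTGB' cursor=4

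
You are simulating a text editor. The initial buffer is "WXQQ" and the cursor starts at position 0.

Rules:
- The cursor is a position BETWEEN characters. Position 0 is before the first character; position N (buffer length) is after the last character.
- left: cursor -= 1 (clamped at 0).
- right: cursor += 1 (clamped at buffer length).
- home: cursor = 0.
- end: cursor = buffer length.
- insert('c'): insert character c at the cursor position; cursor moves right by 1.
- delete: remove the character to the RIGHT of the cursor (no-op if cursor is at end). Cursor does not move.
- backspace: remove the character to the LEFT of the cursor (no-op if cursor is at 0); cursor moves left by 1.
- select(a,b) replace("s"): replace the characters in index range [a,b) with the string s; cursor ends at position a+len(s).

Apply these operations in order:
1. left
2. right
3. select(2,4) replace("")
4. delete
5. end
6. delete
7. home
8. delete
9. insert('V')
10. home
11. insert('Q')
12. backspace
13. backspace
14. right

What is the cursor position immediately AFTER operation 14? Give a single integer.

After op 1 (left): buf='WXQQ' cursor=0
After op 2 (right): buf='WXQQ' cursor=1
After op 3 (select(2,4) replace("")): buf='WX' cursor=2
After op 4 (delete): buf='WX' cursor=2
After op 5 (end): buf='WX' cursor=2
After op 6 (delete): buf='WX' cursor=2
After op 7 (home): buf='WX' cursor=0
After op 8 (delete): buf='X' cursor=0
After op 9 (insert('V')): buf='VX' cursor=1
After op 10 (home): buf='VX' cursor=0
After op 11 (insert('Q')): buf='QVX' cursor=1
After op 12 (backspace): buf='VX' cursor=0
After op 13 (backspace): buf='VX' cursor=0
After op 14 (right): buf='VX' cursor=1

Answer: 1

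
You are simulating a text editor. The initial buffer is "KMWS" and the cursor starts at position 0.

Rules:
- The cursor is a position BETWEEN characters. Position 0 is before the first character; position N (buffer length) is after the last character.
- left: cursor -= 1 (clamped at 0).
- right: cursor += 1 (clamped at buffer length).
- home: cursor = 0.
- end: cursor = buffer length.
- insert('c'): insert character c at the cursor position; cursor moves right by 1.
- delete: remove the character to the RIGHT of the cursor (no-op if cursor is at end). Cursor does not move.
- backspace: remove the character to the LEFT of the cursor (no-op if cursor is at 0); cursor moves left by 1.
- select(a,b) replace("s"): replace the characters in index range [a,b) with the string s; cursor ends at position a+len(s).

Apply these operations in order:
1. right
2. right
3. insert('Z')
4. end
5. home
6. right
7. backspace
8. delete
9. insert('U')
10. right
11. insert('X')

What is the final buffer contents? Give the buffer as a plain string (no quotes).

Answer: UZXWS

Derivation:
After op 1 (right): buf='KMWS' cursor=1
After op 2 (right): buf='KMWS' cursor=2
After op 3 (insert('Z')): buf='KMZWS' cursor=3
After op 4 (end): buf='KMZWS' cursor=5
After op 5 (home): buf='KMZWS' cursor=0
After op 6 (right): buf='KMZWS' cursor=1
After op 7 (backspace): buf='MZWS' cursor=0
After op 8 (delete): buf='ZWS' cursor=0
After op 9 (insert('U')): buf='UZWS' cursor=1
After op 10 (right): buf='UZWS' cursor=2
After op 11 (insert('X')): buf='UZXWS' cursor=3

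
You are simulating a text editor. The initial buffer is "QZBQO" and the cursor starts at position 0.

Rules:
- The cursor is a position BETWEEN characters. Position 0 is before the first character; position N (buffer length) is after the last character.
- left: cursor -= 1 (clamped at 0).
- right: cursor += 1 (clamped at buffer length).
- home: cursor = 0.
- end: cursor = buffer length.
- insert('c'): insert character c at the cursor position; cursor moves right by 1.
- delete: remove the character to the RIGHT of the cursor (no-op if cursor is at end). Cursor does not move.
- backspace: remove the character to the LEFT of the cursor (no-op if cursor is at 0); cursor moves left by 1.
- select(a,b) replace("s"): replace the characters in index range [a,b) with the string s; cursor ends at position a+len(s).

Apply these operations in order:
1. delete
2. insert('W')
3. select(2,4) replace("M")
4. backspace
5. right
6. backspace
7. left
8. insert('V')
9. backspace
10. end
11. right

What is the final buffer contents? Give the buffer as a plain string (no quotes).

Answer: WZ

Derivation:
After op 1 (delete): buf='ZBQO' cursor=0
After op 2 (insert('W')): buf='WZBQO' cursor=1
After op 3 (select(2,4) replace("M")): buf='WZMO' cursor=3
After op 4 (backspace): buf='WZO' cursor=2
After op 5 (right): buf='WZO' cursor=3
After op 6 (backspace): buf='WZ' cursor=2
After op 7 (left): buf='WZ' cursor=1
After op 8 (insert('V')): buf='WVZ' cursor=2
After op 9 (backspace): buf='WZ' cursor=1
After op 10 (end): buf='WZ' cursor=2
After op 11 (right): buf='WZ' cursor=2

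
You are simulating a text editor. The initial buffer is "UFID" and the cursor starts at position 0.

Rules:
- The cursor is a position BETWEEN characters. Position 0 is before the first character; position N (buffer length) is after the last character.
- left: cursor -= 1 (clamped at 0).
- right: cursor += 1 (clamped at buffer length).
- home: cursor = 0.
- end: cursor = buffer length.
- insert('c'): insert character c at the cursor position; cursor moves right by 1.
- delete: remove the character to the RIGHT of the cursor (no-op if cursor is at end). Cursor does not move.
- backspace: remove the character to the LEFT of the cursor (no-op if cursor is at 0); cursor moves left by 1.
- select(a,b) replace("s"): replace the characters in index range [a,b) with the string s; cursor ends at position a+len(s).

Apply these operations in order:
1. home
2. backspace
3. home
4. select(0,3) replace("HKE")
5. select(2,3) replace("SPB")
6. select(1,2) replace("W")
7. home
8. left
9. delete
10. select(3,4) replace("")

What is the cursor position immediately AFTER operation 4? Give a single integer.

After op 1 (home): buf='UFID' cursor=0
After op 2 (backspace): buf='UFID' cursor=0
After op 3 (home): buf='UFID' cursor=0
After op 4 (select(0,3) replace("HKE")): buf='HKED' cursor=3

Answer: 3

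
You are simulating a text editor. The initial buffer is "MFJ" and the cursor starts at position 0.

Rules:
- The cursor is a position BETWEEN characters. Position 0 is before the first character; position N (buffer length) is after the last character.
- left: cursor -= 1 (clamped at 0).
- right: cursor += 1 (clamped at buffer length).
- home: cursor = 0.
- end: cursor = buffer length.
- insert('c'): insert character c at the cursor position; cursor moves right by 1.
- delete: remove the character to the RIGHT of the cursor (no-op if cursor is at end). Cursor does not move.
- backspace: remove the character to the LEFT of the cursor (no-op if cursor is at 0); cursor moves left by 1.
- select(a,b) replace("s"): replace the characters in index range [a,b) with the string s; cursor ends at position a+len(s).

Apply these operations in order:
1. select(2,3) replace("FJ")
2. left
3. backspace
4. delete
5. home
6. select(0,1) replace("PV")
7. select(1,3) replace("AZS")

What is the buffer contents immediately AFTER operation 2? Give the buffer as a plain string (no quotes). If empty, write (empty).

Answer: MFFJ

Derivation:
After op 1 (select(2,3) replace("FJ")): buf='MFFJ' cursor=4
After op 2 (left): buf='MFFJ' cursor=3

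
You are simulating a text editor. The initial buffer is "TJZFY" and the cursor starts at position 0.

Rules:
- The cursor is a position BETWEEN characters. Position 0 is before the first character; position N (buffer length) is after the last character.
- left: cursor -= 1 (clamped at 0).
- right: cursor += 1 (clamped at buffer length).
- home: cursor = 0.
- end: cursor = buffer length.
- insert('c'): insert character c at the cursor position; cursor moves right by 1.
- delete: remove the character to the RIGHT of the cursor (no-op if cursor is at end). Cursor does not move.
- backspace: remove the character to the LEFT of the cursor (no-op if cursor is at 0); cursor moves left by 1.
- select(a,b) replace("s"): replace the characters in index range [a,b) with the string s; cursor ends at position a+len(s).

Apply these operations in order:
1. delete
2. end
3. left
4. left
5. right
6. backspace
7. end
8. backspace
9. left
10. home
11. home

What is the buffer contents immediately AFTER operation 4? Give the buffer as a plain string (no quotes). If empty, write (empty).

After op 1 (delete): buf='JZFY' cursor=0
After op 2 (end): buf='JZFY' cursor=4
After op 3 (left): buf='JZFY' cursor=3
After op 4 (left): buf='JZFY' cursor=2

Answer: JZFY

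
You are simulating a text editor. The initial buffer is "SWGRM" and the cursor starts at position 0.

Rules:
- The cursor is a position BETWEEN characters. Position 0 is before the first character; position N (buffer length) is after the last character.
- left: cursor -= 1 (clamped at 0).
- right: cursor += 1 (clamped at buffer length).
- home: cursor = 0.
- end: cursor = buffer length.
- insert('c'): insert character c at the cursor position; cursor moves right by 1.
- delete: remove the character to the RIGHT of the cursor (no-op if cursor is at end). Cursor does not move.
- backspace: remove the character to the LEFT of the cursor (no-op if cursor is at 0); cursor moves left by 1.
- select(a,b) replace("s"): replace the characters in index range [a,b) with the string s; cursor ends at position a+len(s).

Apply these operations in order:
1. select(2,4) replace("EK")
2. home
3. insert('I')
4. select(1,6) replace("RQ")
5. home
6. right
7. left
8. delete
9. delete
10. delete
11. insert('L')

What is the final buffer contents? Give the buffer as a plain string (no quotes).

Answer: L

Derivation:
After op 1 (select(2,4) replace("EK")): buf='SWEKM' cursor=4
After op 2 (home): buf='SWEKM' cursor=0
After op 3 (insert('I')): buf='ISWEKM' cursor=1
After op 4 (select(1,6) replace("RQ")): buf='IRQ' cursor=3
After op 5 (home): buf='IRQ' cursor=0
After op 6 (right): buf='IRQ' cursor=1
After op 7 (left): buf='IRQ' cursor=0
After op 8 (delete): buf='RQ' cursor=0
After op 9 (delete): buf='Q' cursor=0
After op 10 (delete): buf='(empty)' cursor=0
After op 11 (insert('L')): buf='L' cursor=1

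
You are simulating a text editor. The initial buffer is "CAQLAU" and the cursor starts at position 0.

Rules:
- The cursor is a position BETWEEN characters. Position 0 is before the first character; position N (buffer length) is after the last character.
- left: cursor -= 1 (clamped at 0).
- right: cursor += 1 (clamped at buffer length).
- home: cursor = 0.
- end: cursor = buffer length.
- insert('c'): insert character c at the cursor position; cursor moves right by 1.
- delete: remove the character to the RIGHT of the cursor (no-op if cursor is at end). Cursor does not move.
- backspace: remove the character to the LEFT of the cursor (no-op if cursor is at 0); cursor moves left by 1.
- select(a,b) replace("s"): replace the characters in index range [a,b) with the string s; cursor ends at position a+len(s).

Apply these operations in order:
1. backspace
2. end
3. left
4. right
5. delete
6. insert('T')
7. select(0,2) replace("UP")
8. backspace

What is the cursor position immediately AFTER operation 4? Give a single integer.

Answer: 6

Derivation:
After op 1 (backspace): buf='CAQLAU' cursor=0
After op 2 (end): buf='CAQLAU' cursor=6
After op 3 (left): buf='CAQLAU' cursor=5
After op 4 (right): buf='CAQLAU' cursor=6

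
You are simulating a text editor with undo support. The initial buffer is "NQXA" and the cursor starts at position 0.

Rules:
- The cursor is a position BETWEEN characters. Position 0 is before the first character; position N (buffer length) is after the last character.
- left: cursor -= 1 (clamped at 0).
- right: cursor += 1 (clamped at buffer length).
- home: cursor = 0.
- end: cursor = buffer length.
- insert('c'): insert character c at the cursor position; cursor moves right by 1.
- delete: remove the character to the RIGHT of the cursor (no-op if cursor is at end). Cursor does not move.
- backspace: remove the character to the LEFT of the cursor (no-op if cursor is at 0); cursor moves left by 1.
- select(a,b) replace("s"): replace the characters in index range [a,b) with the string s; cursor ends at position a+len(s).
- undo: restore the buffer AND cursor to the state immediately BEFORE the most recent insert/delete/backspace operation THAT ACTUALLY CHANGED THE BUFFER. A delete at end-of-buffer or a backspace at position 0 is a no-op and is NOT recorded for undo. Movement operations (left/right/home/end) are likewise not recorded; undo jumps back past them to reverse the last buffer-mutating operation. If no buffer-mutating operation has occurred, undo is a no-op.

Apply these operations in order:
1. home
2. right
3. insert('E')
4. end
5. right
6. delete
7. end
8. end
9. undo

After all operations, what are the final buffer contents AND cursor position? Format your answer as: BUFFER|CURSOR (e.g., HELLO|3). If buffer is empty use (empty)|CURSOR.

After op 1 (home): buf='NQXA' cursor=0
After op 2 (right): buf='NQXA' cursor=1
After op 3 (insert('E')): buf='NEQXA' cursor=2
After op 4 (end): buf='NEQXA' cursor=5
After op 5 (right): buf='NEQXA' cursor=5
After op 6 (delete): buf='NEQXA' cursor=5
After op 7 (end): buf='NEQXA' cursor=5
After op 8 (end): buf='NEQXA' cursor=5
After op 9 (undo): buf='NQXA' cursor=1

Answer: NQXA|1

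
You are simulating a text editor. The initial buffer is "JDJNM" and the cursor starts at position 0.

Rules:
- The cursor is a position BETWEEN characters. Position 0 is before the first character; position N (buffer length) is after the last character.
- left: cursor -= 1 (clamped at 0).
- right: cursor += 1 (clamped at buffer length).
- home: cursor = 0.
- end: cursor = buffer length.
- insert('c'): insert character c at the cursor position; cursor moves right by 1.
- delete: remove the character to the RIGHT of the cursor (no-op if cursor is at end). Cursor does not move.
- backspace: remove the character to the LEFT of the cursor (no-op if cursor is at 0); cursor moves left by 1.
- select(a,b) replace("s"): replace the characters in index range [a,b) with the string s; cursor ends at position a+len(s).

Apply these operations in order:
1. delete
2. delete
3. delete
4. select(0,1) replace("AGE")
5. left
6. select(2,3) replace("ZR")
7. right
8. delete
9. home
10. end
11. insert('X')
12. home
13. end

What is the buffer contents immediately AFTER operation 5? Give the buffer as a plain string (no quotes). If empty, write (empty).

Answer: AGEM

Derivation:
After op 1 (delete): buf='DJNM' cursor=0
After op 2 (delete): buf='JNM' cursor=0
After op 3 (delete): buf='NM' cursor=0
After op 4 (select(0,1) replace("AGE")): buf='AGEM' cursor=3
After op 5 (left): buf='AGEM' cursor=2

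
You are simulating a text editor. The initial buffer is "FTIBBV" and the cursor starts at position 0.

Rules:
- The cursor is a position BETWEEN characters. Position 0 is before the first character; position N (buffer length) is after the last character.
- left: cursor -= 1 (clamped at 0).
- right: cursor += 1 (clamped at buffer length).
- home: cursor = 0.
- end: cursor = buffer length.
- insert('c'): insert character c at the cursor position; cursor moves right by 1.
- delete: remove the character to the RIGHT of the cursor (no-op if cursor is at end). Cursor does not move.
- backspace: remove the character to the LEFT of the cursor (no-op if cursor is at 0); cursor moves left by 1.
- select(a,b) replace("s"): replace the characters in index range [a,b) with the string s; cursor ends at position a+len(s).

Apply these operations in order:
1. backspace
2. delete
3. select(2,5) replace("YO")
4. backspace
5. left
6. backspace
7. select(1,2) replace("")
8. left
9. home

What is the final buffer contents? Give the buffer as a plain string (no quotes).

Answer: T

Derivation:
After op 1 (backspace): buf='FTIBBV' cursor=0
After op 2 (delete): buf='TIBBV' cursor=0
After op 3 (select(2,5) replace("YO")): buf='TIYO' cursor=4
After op 4 (backspace): buf='TIY' cursor=3
After op 5 (left): buf='TIY' cursor=2
After op 6 (backspace): buf='TY' cursor=1
After op 7 (select(1,2) replace("")): buf='T' cursor=1
After op 8 (left): buf='T' cursor=0
After op 9 (home): buf='T' cursor=0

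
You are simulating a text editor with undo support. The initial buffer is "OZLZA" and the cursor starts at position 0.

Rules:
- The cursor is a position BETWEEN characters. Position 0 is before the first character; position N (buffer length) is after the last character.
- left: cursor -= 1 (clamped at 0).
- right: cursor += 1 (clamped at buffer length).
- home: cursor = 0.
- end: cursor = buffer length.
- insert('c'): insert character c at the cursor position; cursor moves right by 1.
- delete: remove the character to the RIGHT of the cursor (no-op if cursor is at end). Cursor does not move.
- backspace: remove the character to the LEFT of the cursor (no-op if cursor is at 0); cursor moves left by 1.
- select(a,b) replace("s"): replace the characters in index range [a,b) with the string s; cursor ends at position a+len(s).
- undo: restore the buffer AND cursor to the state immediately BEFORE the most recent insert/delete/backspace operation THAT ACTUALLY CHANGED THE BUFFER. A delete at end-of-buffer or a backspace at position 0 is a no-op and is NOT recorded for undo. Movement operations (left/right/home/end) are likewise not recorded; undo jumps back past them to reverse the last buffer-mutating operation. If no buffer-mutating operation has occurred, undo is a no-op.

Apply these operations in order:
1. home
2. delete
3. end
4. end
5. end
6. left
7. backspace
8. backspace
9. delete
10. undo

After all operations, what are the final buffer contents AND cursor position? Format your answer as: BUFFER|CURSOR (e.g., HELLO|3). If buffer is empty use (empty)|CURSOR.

Answer: ZA|1

Derivation:
After op 1 (home): buf='OZLZA' cursor=0
After op 2 (delete): buf='ZLZA' cursor=0
After op 3 (end): buf='ZLZA' cursor=4
After op 4 (end): buf='ZLZA' cursor=4
After op 5 (end): buf='ZLZA' cursor=4
After op 6 (left): buf='ZLZA' cursor=3
After op 7 (backspace): buf='ZLA' cursor=2
After op 8 (backspace): buf='ZA' cursor=1
After op 9 (delete): buf='Z' cursor=1
After op 10 (undo): buf='ZA' cursor=1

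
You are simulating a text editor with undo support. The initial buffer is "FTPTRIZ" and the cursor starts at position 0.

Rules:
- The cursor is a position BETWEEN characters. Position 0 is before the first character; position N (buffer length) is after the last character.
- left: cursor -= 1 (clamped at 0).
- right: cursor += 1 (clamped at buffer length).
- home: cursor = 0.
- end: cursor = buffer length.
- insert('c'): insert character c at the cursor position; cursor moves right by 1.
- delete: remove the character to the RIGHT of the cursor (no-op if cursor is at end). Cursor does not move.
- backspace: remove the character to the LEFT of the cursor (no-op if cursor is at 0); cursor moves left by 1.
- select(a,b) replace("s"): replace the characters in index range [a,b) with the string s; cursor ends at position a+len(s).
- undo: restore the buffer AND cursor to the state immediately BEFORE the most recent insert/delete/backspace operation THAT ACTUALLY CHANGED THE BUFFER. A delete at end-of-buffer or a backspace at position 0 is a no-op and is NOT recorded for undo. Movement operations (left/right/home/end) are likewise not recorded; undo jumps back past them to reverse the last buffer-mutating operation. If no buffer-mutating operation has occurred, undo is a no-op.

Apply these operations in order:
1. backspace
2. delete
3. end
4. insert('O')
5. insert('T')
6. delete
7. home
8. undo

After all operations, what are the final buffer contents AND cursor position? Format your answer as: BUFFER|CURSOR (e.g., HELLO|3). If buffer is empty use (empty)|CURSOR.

After op 1 (backspace): buf='FTPTRIZ' cursor=0
After op 2 (delete): buf='TPTRIZ' cursor=0
After op 3 (end): buf='TPTRIZ' cursor=6
After op 4 (insert('O')): buf='TPTRIZO' cursor=7
After op 5 (insert('T')): buf='TPTRIZOT' cursor=8
After op 6 (delete): buf='TPTRIZOT' cursor=8
After op 7 (home): buf='TPTRIZOT' cursor=0
After op 8 (undo): buf='TPTRIZO' cursor=7

Answer: TPTRIZO|7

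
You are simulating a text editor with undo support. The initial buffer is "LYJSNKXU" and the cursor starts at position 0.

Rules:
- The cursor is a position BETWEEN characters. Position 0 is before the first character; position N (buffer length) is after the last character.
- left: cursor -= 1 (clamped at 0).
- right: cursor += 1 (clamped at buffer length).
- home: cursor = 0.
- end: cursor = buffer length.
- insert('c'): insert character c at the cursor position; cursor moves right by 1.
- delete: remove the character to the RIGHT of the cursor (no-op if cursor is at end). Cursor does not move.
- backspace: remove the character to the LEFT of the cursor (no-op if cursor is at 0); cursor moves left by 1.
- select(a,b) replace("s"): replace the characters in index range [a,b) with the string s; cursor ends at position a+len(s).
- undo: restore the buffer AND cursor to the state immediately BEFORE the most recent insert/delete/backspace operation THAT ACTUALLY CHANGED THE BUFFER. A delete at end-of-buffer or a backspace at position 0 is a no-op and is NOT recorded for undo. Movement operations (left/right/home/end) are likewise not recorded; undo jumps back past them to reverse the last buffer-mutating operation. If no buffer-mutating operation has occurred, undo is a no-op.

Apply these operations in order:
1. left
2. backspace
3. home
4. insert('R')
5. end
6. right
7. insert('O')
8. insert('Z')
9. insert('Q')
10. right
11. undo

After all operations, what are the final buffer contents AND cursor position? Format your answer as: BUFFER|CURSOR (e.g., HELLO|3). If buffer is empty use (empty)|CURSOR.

After op 1 (left): buf='LYJSNKXU' cursor=0
After op 2 (backspace): buf='LYJSNKXU' cursor=0
After op 3 (home): buf='LYJSNKXU' cursor=0
After op 4 (insert('R')): buf='RLYJSNKXU' cursor=1
After op 5 (end): buf='RLYJSNKXU' cursor=9
After op 6 (right): buf='RLYJSNKXU' cursor=9
After op 7 (insert('O')): buf='RLYJSNKXUO' cursor=10
After op 8 (insert('Z')): buf='RLYJSNKXUOZ' cursor=11
After op 9 (insert('Q')): buf='RLYJSNKXUOZQ' cursor=12
After op 10 (right): buf='RLYJSNKXUOZQ' cursor=12
After op 11 (undo): buf='RLYJSNKXUOZ' cursor=11

Answer: RLYJSNKXUOZ|11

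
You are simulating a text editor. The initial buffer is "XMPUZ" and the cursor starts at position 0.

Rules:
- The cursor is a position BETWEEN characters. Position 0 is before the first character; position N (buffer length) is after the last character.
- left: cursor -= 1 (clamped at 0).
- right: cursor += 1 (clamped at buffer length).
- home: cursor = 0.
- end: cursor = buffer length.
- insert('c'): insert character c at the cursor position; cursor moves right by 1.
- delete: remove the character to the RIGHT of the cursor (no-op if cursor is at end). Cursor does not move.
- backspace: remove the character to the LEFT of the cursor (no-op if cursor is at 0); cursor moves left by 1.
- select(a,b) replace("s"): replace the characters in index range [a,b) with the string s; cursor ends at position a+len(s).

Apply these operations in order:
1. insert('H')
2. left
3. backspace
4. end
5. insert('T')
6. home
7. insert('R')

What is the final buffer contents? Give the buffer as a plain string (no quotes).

After op 1 (insert('H')): buf='HXMPUZ' cursor=1
After op 2 (left): buf='HXMPUZ' cursor=0
After op 3 (backspace): buf='HXMPUZ' cursor=0
After op 4 (end): buf='HXMPUZ' cursor=6
After op 5 (insert('T')): buf='HXMPUZT' cursor=7
After op 6 (home): buf='HXMPUZT' cursor=0
After op 7 (insert('R')): buf='RHXMPUZT' cursor=1

Answer: RHXMPUZT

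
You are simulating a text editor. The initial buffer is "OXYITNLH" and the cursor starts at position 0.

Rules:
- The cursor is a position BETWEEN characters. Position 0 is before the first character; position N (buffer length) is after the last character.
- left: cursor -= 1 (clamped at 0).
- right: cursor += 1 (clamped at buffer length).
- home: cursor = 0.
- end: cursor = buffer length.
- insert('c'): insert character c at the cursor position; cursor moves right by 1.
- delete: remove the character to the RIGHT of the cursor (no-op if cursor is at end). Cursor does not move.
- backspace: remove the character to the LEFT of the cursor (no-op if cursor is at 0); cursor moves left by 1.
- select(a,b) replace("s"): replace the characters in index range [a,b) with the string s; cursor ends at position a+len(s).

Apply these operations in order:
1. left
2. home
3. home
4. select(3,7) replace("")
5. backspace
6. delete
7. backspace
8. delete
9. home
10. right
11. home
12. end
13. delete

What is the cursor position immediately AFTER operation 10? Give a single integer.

After op 1 (left): buf='OXYITNLH' cursor=0
After op 2 (home): buf='OXYITNLH' cursor=0
After op 3 (home): buf='OXYITNLH' cursor=0
After op 4 (select(3,7) replace("")): buf='OXYH' cursor=3
After op 5 (backspace): buf='OXH' cursor=2
After op 6 (delete): buf='OX' cursor=2
After op 7 (backspace): buf='O' cursor=1
After op 8 (delete): buf='O' cursor=1
After op 9 (home): buf='O' cursor=0
After op 10 (right): buf='O' cursor=1

Answer: 1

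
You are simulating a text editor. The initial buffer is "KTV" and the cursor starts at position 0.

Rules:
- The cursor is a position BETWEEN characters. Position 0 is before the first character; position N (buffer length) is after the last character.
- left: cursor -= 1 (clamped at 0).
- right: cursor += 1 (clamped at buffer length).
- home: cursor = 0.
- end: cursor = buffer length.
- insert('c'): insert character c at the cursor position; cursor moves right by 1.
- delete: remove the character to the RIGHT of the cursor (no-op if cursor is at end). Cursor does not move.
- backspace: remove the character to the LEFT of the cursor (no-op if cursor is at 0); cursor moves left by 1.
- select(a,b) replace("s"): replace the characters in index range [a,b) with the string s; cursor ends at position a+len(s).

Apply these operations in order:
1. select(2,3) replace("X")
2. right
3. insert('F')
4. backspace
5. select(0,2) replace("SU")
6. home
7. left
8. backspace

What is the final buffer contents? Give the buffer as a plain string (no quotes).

Answer: SUX

Derivation:
After op 1 (select(2,3) replace("X")): buf='KTX' cursor=3
After op 2 (right): buf='KTX' cursor=3
After op 3 (insert('F')): buf='KTXF' cursor=4
After op 4 (backspace): buf='KTX' cursor=3
After op 5 (select(0,2) replace("SU")): buf='SUX' cursor=2
After op 6 (home): buf='SUX' cursor=0
After op 7 (left): buf='SUX' cursor=0
After op 8 (backspace): buf='SUX' cursor=0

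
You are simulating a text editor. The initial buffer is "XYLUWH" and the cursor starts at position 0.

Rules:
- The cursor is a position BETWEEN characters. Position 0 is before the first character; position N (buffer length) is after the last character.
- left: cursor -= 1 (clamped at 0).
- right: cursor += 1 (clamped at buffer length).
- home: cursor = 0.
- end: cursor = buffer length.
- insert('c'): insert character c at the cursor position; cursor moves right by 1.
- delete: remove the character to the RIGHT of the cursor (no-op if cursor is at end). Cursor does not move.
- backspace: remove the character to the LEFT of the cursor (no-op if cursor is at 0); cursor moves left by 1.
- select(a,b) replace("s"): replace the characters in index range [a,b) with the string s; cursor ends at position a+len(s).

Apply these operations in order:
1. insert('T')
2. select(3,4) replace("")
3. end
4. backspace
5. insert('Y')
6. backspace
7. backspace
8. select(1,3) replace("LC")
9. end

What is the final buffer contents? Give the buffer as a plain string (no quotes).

After op 1 (insert('T')): buf='TXYLUWH' cursor=1
After op 2 (select(3,4) replace("")): buf='TXYUWH' cursor=3
After op 3 (end): buf='TXYUWH' cursor=6
After op 4 (backspace): buf='TXYUW' cursor=5
After op 5 (insert('Y')): buf='TXYUWY' cursor=6
After op 6 (backspace): buf='TXYUW' cursor=5
After op 7 (backspace): buf='TXYU' cursor=4
After op 8 (select(1,3) replace("LC")): buf='TLCU' cursor=3
After op 9 (end): buf='TLCU' cursor=4

Answer: TLCU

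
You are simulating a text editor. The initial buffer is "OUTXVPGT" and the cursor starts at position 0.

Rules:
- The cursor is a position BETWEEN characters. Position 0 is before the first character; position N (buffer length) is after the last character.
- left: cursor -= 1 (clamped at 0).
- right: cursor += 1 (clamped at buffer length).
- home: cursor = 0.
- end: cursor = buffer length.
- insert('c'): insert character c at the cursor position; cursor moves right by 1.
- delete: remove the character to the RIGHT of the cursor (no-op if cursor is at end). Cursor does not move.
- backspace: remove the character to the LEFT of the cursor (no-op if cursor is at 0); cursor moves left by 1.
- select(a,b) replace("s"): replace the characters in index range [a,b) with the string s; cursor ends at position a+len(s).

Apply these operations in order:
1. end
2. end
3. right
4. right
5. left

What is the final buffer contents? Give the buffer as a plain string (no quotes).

Answer: OUTXVPGT

Derivation:
After op 1 (end): buf='OUTXVPGT' cursor=8
After op 2 (end): buf='OUTXVPGT' cursor=8
After op 3 (right): buf='OUTXVPGT' cursor=8
After op 4 (right): buf='OUTXVPGT' cursor=8
After op 5 (left): buf='OUTXVPGT' cursor=7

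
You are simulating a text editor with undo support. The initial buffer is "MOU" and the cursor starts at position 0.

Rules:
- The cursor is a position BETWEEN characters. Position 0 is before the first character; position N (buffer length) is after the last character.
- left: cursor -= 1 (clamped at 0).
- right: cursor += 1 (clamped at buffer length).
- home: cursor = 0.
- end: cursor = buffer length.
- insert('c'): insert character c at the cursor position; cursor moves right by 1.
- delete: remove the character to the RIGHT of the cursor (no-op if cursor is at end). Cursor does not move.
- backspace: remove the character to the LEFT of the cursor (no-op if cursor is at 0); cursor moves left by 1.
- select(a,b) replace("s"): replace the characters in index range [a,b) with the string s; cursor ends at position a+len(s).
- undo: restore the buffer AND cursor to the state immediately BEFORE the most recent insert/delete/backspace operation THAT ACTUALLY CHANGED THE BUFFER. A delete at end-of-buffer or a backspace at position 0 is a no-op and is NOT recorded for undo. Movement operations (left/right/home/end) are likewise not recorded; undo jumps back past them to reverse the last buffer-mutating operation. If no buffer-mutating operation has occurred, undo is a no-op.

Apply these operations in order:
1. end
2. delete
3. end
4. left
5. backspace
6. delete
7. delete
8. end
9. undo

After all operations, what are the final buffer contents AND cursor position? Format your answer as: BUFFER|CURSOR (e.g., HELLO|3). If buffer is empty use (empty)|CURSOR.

Answer: MU|1

Derivation:
After op 1 (end): buf='MOU' cursor=3
After op 2 (delete): buf='MOU' cursor=3
After op 3 (end): buf='MOU' cursor=3
After op 4 (left): buf='MOU' cursor=2
After op 5 (backspace): buf='MU' cursor=1
After op 6 (delete): buf='M' cursor=1
After op 7 (delete): buf='M' cursor=1
After op 8 (end): buf='M' cursor=1
After op 9 (undo): buf='MU' cursor=1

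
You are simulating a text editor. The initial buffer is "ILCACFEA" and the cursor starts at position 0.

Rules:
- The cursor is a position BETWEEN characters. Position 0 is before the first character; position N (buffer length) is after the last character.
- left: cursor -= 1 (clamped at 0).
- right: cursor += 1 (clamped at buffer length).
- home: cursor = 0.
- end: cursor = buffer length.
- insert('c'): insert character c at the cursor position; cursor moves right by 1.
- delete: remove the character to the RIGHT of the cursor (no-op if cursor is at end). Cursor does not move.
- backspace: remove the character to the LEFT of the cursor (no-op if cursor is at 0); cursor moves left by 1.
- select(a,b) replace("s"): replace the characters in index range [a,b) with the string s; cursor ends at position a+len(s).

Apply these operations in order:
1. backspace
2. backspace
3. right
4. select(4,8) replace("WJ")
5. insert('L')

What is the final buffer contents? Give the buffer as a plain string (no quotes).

Answer: ILCAWJL

Derivation:
After op 1 (backspace): buf='ILCACFEA' cursor=0
After op 2 (backspace): buf='ILCACFEA' cursor=0
After op 3 (right): buf='ILCACFEA' cursor=1
After op 4 (select(4,8) replace("WJ")): buf='ILCAWJ' cursor=6
After op 5 (insert('L')): buf='ILCAWJL' cursor=7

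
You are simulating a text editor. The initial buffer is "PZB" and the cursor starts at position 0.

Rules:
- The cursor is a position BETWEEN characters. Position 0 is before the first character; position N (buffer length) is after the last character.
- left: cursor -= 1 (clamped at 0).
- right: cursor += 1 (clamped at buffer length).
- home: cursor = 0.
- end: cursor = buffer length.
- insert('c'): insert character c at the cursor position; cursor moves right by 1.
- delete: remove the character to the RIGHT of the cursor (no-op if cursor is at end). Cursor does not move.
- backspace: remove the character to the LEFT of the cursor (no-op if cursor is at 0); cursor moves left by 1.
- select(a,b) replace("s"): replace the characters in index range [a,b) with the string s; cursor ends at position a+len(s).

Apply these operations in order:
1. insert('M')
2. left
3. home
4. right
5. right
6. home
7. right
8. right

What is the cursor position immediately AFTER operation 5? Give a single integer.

After op 1 (insert('M')): buf='MPZB' cursor=1
After op 2 (left): buf='MPZB' cursor=0
After op 3 (home): buf='MPZB' cursor=0
After op 4 (right): buf='MPZB' cursor=1
After op 5 (right): buf='MPZB' cursor=2

Answer: 2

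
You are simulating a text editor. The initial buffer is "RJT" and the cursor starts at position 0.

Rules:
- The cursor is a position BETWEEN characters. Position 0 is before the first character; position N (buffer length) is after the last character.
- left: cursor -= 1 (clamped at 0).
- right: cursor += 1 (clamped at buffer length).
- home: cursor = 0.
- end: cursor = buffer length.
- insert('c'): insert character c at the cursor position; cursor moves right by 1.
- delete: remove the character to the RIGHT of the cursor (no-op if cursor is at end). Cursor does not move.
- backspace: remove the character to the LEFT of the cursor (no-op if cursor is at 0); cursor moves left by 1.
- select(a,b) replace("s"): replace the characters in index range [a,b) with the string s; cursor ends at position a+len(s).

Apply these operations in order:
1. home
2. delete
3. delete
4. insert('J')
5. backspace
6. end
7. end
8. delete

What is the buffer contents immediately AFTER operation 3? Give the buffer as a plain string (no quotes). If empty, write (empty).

After op 1 (home): buf='RJT' cursor=0
After op 2 (delete): buf='JT' cursor=0
After op 3 (delete): buf='T' cursor=0

Answer: T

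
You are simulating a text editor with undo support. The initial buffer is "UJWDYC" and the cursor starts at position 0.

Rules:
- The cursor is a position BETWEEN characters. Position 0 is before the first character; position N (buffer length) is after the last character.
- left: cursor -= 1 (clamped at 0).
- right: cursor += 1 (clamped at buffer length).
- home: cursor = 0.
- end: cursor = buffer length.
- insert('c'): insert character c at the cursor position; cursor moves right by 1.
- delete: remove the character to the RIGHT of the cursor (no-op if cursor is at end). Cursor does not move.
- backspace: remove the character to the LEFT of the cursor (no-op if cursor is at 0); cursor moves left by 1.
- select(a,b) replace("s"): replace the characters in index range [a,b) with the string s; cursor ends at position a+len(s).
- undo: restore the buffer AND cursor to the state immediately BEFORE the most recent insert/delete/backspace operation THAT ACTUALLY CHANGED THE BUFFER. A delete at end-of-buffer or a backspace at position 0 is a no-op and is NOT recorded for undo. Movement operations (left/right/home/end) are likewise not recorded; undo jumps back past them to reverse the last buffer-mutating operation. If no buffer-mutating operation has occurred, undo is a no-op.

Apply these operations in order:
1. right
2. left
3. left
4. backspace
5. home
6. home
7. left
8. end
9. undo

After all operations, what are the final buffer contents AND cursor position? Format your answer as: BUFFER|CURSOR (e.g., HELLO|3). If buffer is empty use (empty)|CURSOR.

Answer: UJWDYC|6

Derivation:
After op 1 (right): buf='UJWDYC' cursor=1
After op 2 (left): buf='UJWDYC' cursor=0
After op 3 (left): buf='UJWDYC' cursor=0
After op 4 (backspace): buf='UJWDYC' cursor=0
After op 5 (home): buf='UJWDYC' cursor=0
After op 6 (home): buf='UJWDYC' cursor=0
After op 7 (left): buf='UJWDYC' cursor=0
After op 8 (end): buf='UJWDYC' cursor=6
After op 9 (undo): buf='UJWDYC' cursor=6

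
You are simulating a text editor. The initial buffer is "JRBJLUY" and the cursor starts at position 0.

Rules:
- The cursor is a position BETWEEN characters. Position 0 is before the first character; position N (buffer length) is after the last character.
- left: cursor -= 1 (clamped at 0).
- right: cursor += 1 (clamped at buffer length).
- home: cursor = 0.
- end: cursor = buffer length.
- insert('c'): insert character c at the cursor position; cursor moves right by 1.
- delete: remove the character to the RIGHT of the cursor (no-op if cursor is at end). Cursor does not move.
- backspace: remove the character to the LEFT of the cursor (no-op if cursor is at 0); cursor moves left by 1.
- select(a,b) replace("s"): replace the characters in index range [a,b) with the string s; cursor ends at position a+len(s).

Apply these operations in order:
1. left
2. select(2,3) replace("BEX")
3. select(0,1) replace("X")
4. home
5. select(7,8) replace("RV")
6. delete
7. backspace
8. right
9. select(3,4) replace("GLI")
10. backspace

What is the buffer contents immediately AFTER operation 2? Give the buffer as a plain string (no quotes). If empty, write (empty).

Answer: JRBEXJLUY

Derivation:
After op 1 (left): buf='JRBJLUY' cursor=0
After op 2 (select(2,3) replace("BEX")): buf='JRBEXJLUY' cursor=5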